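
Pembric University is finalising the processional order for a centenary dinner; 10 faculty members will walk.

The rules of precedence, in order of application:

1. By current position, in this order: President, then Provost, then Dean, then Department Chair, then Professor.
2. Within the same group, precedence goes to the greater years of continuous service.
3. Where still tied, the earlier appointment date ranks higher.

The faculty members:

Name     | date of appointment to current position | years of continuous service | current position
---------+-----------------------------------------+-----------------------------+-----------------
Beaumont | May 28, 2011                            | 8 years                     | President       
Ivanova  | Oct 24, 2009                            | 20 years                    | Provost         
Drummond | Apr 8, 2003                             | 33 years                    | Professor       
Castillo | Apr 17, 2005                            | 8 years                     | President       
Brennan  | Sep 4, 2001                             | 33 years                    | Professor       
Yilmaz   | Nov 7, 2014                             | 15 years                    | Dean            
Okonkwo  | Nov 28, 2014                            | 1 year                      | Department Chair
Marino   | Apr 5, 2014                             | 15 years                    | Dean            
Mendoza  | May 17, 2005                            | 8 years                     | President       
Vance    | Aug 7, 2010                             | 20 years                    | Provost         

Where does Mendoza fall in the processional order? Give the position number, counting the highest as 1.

2

By current position: Castillo, Mendoza and Beaumont (President); then Ivanova and Vance (Provost); then Marino and Yilmaz (Dean); then Okonkwo (Department Chair); then Brennan and Drummond (Professor).
Castillo, Mendoza and Beaumont all have years of continuous service 8 years, so the next rule applies.
Among Castillo, Mendoza and Beaumont, by date of appointment to current position (earlier first): Castillo (Apr 17, 2005) before Mendoza (May 17, 2005) before Beaumont (May 28, 2011).
Ivanova and Vance both have years of continuous service 20 years, so the next rule applies.
Among Ivanova and Vance, by date of appointment to current position (earlier first): Ivanova (Oct 24, 2009) before Vance (Aug 7, 2010).
Marino and Yilmaz both have years of continuous service 15 years, so the next rule applies.
Among Marino and Yilmaz, by date of appointment to current position (earlier first): Marino (Apr 5, 2014) before Yilmaz (Nov 7, 2014).
Brennan and Drummond both have years of continuous service 33 years, so the next rule applies.
Among Brennan and Drummond, by date of appointment to current position (earlier first): Brennan (Sep 4, 2001) before Drummond (Apr 8, 2003).
Order: Castillo, Mendoza, Beaumont, Ivanova, Vance, Marino, Yilmaz, Okonkwo, Brennan, Drummond. So position 2.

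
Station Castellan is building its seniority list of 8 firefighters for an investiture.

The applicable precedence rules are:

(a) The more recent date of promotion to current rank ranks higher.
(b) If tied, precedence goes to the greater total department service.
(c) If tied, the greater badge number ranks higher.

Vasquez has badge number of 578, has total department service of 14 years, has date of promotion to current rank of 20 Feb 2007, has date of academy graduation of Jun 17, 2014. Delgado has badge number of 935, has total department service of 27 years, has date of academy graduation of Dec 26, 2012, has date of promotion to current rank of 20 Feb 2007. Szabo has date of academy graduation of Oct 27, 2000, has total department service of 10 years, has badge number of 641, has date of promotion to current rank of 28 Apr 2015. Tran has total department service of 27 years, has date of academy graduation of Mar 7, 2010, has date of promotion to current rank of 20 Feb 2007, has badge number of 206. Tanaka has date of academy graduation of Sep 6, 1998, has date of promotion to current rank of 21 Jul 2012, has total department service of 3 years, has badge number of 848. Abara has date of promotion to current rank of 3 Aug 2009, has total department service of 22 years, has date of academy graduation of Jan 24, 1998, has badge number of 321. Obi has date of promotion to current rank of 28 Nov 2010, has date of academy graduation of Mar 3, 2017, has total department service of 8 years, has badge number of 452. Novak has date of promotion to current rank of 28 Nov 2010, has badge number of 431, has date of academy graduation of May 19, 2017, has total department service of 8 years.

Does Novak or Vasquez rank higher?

By date of promotion to current rank (later first): Szabo (28 Apr 2015); then Tanaka (21 Jul 2012); then Obi and Novak (both 28 Nov 2010); then Abara (3 Aug 2009); then Delgado, Tran and Vasquez (each 20 Feb 2007).
Obi and Novak both have total department service 8 years, so the next rule applies.
Among Obi and Novak, by badge number (higher first): Obi (452) before Novak (431).
Among Delgado, Tran and Vasquez, by total department service (higher first): Delgado and Tran (27 years) before Vasquez (14 years).
Among Delgado and Tran, by badge number (higher first): Delgado (935) before Tran (206).
So Novak takes precedence.

Novak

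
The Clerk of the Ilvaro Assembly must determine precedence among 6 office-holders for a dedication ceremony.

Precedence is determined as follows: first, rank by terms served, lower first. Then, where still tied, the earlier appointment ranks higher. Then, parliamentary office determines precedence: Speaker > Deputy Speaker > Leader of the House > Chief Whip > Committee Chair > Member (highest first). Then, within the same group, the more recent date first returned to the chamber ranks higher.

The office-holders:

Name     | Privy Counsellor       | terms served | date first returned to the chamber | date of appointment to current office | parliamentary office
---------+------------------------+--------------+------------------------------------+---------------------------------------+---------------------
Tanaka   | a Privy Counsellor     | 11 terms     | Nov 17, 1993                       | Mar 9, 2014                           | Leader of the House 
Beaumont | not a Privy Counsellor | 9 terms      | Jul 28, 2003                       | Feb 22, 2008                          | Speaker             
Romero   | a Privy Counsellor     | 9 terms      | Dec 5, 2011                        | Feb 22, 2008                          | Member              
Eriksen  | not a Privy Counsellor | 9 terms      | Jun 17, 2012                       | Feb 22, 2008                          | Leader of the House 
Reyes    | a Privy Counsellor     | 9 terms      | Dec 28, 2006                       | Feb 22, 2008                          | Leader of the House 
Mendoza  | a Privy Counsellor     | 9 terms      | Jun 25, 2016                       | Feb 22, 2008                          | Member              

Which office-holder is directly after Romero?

By terms served (lower first): Beaumont, Eriksen, Reyes, Mendoza and Romero (each 9 terms); then Tanaka (11 terms).
Beaumont, Eriksen, Reyes, Mendoza and Romero all have date of appointment to current office Feb 22, 2008, so the next rule applies.
Among Beaumont, Eriksen, Reyes, Mendoza and Romero, by parliamentary office: Beaumont (Speaker) before Eriksen and Reyes (Leader of the House) before Mendoza and Romero (Member).
Among Eriksen and Reyes, by date first returned to the chamber (later first): Eriksen (Jun 17, 2012) before Reyes (Dec 28, 2006).
Among Mendoza and Romero, by date first returned to the chamber (later first): Mendoza (Jun 25, 2016) before Romero (Dec 5, 2011).
Order: Beaumont, Eriksen, Reyes, Mendoza, Romero, Tanaka.

Tanaka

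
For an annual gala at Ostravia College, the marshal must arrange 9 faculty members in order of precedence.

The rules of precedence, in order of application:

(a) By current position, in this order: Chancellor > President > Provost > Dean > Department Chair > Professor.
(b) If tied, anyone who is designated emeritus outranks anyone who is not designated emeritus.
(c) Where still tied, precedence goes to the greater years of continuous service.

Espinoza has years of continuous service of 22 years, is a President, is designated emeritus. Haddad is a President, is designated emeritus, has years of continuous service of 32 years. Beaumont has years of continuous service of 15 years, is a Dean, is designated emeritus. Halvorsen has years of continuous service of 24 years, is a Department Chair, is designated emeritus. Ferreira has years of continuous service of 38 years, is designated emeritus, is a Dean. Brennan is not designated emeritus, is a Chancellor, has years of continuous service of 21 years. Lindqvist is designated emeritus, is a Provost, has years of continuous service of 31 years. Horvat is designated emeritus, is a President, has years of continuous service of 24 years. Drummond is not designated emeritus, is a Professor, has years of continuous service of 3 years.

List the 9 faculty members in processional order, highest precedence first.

Brennan, Haddad, Horvat, Espinoza, Lindqvist, Ferreira, Beaumont, Halvorsen, Drummond

By current position: Brennan (Chancellor); then Haddad, Horvat and Espinoza (President); then Lindqvist (Provost); then Ferreira and Beaumont (Dean); then Halvorsen (Department Chair); then Drummond (Professor).
Haddad, Horvat and Espinoza are each designated emeritus, so the next rule applies.
Among Haddad, Horvat and Espinoza, by years of continuous service (higher first): Haddad (32 years) before Horvat (24 years) before Espinoza (22 years).
Ferreira and Beaumont are each designated emeritus, so the next rule applies.
Among Ferreira and Beaumont, by years of continuous service (higher first): Ferreira (38 years) before Beaumont (15 years).
Full order: Brennan, Haddad, Horvat, Espinoza, Lindqvist, Ferreira, Beaumont, Halvorsen, Drummond.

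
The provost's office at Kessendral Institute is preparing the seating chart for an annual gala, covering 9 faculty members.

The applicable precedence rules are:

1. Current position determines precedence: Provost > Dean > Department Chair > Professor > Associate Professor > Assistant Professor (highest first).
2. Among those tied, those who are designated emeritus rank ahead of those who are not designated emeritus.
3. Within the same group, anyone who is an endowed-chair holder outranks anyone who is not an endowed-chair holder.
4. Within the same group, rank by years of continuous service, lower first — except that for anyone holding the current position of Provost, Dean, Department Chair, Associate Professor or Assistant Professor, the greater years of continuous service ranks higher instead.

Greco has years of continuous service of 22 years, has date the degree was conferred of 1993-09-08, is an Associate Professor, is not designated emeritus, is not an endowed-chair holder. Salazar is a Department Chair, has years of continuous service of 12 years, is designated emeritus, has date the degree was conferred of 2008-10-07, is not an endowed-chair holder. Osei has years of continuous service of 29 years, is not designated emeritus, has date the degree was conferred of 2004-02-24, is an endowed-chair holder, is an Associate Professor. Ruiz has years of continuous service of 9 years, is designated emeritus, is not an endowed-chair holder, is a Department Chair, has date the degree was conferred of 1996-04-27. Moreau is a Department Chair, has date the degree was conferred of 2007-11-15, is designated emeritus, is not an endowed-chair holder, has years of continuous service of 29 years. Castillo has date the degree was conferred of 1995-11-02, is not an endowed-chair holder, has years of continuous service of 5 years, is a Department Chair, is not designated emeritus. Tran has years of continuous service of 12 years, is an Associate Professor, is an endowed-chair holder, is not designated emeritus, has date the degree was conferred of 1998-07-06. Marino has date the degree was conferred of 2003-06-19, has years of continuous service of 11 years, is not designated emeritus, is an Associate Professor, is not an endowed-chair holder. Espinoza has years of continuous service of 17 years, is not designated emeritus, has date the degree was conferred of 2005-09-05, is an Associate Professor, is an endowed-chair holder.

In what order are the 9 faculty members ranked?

Moreau, Salazar, Ruiz, Castillo, Osei, Espinoza, Tran, Greco, Marino

By current position: Moreau, Salazar, Ruiz and Castillo (Department Chair); then Osei, Espinoza, Tran, Greco and Marino (Associate Professor).
Among Moreau, Salazar, Ruiz and Castillo, designated emeritus before not designated emeritus: Moreau, Salazar and Ruiz (designated emeritus) before Castillo (not designated emeritus).
Moreau, Salazar and Ruiz are each not an endowed-chair holder, so the next rule applies.
Among Moreau, Salazar and Ruiz, by years of continuous service (higher first) (reversed rule for this group): Moreau (29 years) before Salazar (12 years) before Ruiz (9 years).
Osei, Espinoza, Tran, Greco and Marino are each not designated emeritus, so the next rule applies.
Among Osei, Espinoza, Tran, Greco and Marino, an endowed-chair holder before not an endowed-chair holder: Osei, Espinoza and Tran (an endowed-chair holder) before Greco and Marino (not an endowed-chair holder).
Among Osei, Espinoza and Tran, by years of continuous service (higher first) (reversed rule for this group): Osei (29 years) before Espinoza (17 years) before Tran (12 years).
Among Greco and Marino, by years of continuous service (higher first) (reversed rule for this group): Greco (22 years) before Marino (11 years).
Full order: Moreau, Salazar, Ruiz, Castillo, Osei, Espinoza, Tran, Greco, Marino.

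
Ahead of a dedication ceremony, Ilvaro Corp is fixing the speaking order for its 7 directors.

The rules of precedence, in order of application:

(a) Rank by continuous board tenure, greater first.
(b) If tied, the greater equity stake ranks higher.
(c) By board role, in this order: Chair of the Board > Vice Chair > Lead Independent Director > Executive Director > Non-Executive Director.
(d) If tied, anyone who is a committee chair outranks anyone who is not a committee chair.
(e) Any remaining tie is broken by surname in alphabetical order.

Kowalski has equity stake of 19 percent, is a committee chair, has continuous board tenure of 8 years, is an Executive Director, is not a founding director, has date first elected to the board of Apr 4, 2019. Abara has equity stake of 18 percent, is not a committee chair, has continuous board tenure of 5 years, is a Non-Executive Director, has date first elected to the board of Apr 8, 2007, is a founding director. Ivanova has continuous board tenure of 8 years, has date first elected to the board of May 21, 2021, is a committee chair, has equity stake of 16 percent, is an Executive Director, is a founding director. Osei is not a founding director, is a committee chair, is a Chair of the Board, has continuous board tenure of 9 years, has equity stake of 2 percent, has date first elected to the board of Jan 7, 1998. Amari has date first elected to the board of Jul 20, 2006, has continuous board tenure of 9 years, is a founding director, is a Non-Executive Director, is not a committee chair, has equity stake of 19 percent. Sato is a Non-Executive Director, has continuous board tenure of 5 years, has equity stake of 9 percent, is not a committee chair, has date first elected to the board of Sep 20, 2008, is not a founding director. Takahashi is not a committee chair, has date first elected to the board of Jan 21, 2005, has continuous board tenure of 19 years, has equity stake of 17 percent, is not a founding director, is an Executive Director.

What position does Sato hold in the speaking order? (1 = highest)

7

By continuous board tenure (higher first): Takahashi (19 years); then Amari and Osei (both 9 years); then Kowalski and Ivanova (both 8 years); then Abara and Sato (both 5 years).
Among Amari and Osei, by equity stake (higher first): Amari (19 percent) before Osei (2 percent).
Among Kowalski and Ivanova, by equity stake (higher first): Kowalski (19 percent) before Ivanova (16 percent).
Among Abara and Sato, by equity stake (higher first): Abara (18 percent) before Sato (9 percent).
Order: Takahashi, Amari, Osei, Kowalski, Ivanova, Abara, Sato. So position 7.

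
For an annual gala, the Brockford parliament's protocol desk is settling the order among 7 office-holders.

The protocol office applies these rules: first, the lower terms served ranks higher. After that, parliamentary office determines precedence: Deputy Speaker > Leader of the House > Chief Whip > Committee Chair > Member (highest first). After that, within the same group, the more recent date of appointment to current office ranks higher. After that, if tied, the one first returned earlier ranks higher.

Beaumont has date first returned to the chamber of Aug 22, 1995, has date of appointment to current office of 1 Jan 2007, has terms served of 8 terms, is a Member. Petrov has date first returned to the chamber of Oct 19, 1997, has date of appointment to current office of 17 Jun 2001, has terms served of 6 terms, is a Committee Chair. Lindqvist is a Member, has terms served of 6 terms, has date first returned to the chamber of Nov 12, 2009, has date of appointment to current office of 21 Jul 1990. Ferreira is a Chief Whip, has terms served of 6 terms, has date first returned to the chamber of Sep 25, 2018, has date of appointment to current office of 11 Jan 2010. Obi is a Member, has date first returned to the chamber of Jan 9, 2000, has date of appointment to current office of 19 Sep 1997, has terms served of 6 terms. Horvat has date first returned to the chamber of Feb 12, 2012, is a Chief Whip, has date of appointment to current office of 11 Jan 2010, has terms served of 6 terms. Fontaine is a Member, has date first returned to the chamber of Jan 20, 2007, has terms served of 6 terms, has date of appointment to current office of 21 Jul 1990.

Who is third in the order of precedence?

By terms served (lower first): Horvat, Ferreira, Petrov, Obi, Fontaine and Lindqvist (each 6 terms); then Beaumont (8 terms).
Among Horvat, Ferreira, Petrov, Obi, Fontaine and Lindqvist, by parliamentary office: Horvat and Ferreira (Chief Whip) before Petrov (Committee Chair) before Obi, Fontaine and Lindqvist (Member).
Horvat and Ferreira both have date of appointment to current office 11 Jan 2010, so the next rule applies.
Among Horvat and Ferreira, by date first returned to the chamber (earlier first): Horvat (Feb 12, 2012) before Ferreira (Sep 25, 2018).
Among Obi, Fontaine and Lindqvist, by date of appointment to current office (later first): Obi (19 Sep 1997) before Fontaine and Lindqvist (21 Jul 1990).
Among Fontaine and Lindqvist, by date first returned to the chamber (earlier first): Fontaine (Jan 20, 2007) before Lindqvist (Nov 12, 2009).
Order: Horvat, Ferreira, Petrov, Obi, Fontaine, Lindqvist, Beaumont.

Petrov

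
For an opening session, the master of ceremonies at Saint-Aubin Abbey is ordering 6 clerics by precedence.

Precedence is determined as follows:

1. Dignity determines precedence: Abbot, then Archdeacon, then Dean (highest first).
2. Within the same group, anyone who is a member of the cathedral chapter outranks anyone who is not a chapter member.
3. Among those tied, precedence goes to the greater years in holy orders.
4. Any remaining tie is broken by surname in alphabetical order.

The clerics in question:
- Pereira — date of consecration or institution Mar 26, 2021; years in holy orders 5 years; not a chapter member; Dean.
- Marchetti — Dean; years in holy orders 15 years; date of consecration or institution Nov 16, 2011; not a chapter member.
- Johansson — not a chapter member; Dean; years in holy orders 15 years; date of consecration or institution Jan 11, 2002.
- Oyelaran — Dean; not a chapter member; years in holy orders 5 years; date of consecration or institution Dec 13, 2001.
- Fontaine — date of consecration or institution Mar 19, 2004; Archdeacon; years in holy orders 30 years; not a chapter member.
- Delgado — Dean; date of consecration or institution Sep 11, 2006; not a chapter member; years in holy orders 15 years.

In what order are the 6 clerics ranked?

By dignity: Fontaine (Archdeacon); then Delgado, Johansson, Marchetti, Oyelaran and Pereira (Dean).
Delgado, Johansson, Marchetti, Oyelaran and Pereira are each not a chapter member, so the next rule applies.
Among Delgado, Johansson, Marchetti, Oyelaran and Pereira, by years in holy orders (higher first): Delgado, Johansson and Marchetti (15 years) before Oyelaran and Pereira (5 years).
Among Delgado, Johansson and Marchetti, alphabetically by surname: Delgado before Johansson before Marchetti.
Among Oyelaran and Pereira, alphabetically by surname: Oyelaran before Pereira.
Full order: Fontaine, Delgado, Johansson, Marchetti, Oyelaran, Pereira.

Fontaine, Delgado, Johansson, Marchetti, Oyelaran, Pereira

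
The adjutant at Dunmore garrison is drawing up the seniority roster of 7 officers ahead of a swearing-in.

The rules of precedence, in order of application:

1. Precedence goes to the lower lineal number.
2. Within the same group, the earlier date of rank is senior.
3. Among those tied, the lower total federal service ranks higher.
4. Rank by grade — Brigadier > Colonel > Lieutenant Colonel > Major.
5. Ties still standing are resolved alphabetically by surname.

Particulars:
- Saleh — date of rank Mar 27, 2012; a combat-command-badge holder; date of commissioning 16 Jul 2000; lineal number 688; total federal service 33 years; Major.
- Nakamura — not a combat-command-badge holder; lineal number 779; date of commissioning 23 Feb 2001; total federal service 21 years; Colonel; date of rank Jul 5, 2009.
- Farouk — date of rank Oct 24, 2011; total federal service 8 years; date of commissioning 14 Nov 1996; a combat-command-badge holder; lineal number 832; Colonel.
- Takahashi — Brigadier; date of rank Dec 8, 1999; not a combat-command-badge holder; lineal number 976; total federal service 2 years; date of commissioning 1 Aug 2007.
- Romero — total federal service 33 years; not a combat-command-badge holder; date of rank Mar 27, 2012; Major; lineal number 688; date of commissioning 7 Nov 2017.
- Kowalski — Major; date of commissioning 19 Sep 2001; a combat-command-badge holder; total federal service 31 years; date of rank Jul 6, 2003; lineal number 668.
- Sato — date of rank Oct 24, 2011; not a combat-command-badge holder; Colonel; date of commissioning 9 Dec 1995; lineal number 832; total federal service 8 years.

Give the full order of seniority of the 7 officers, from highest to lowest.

By lineal number (lower first): Kowalski (668); then Romero and Saleh (both 688); then Nakamura (779); then Farouk and Sato (both 832); then Takahashi (976).
Romero and Saleh both have date of rank Mar 27, 2012, so the next rule applies.
Romero and Saleh both have total federal service 33 years, so the next rule applies.
Romero and Saleh are each Major, so the next rule applies.
Among Romero and Saleh, alphabetically by surname: Romero before Saleh.
Farouk and Sato both have date of rank Oct 24, 2011, so the next rule applies.
Farouk and Sato both have total federal service 8 years, so the next rule applies.
Farouk and Sato are each Colonel, so the next rule applies.
Among Farouk and Sato, alphabetically by surname: Farouk before Sato.
Full order: Kowalski, Romero, Saleh, Nakamura, Farouk, Sato, Takahashi.

Kowalski, Romero, Saleh, Nakamura, Farouk, Sato, Takahashi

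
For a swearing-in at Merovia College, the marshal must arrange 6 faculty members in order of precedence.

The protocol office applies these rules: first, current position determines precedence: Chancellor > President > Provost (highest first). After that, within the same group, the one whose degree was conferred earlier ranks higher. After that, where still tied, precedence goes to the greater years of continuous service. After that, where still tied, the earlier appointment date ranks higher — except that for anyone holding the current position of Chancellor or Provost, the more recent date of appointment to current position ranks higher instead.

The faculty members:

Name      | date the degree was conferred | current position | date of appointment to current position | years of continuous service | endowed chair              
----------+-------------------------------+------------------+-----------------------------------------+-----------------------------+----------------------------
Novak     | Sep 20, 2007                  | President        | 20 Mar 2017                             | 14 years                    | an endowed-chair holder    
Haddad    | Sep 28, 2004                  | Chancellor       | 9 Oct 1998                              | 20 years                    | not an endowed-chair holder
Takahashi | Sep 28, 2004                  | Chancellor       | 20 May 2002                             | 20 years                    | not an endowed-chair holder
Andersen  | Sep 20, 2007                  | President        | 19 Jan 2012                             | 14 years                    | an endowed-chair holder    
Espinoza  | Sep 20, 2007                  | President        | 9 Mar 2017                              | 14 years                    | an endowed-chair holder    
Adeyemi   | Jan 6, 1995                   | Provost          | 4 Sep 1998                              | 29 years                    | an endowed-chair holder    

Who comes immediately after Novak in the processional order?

Adeyemi

By current position: Takahashi and Haddad (Chancellor); then Andersen, Espinoza and Novak (President); then Adeyemi (Provost).
Takahashi and Haddad both have date the degree was conferred Sep 28, 2004, so the next rule applies.
Takahashi and Haddad both have years of continuous service 20 years, so the next rule applies.
Among Takahashi and Haddad, by date of appointment to current position (later first) (reversed rule for this group): Takahashi (20 May 2002) before Haddad (9 Oct 1998).
Andersen, Espinoza and Novak all have date the degree was conferred Sep 20, 2007, so the next rule applies.
Andersen, Espinoza and Novak all have years of continuous service 14 years, so the next rule applies.
Among Andersen, Espinoza and Novak, by date of appointment to current position (earlier first): Andersen (19 Jan 2012) before Espinoza (9 Mar 2017) before Novak (20 Mar 2017).
Order: Takahashi, Haddad, Andersen, Espinoza, Novak, Adeyemi.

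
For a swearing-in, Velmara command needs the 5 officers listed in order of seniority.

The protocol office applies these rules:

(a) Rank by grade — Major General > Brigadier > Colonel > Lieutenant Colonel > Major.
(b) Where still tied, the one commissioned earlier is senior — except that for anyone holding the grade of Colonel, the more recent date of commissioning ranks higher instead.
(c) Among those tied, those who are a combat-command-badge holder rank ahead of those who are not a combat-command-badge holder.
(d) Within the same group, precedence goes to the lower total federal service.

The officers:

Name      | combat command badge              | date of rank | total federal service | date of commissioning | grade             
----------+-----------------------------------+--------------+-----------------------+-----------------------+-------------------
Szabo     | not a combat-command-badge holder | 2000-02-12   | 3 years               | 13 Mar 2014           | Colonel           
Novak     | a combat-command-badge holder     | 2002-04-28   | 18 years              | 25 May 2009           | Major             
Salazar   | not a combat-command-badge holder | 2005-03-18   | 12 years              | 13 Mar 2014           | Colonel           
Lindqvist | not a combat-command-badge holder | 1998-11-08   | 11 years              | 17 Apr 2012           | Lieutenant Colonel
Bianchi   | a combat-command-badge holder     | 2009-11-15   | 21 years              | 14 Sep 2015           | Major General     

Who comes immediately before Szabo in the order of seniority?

By grade: Bianchi (Major General); then Szabo and Salazar (Colonel); then Lindqvist (Lieutenant Colonel); then Novak (Major).
Szabo and Salazar both have date of commissioning 13 Mar 2014, so the next rule applies.
Szabo and Salazar are each not a combat-command-badge holder, so the next rule applies.
Among Szabo and Salazar, by total federal service (lower first): Szabo (3 years) before Salazar (12 years).
Order: Bianchi, Szabo, Salazar, Lindqvist, Novak.

Bianchi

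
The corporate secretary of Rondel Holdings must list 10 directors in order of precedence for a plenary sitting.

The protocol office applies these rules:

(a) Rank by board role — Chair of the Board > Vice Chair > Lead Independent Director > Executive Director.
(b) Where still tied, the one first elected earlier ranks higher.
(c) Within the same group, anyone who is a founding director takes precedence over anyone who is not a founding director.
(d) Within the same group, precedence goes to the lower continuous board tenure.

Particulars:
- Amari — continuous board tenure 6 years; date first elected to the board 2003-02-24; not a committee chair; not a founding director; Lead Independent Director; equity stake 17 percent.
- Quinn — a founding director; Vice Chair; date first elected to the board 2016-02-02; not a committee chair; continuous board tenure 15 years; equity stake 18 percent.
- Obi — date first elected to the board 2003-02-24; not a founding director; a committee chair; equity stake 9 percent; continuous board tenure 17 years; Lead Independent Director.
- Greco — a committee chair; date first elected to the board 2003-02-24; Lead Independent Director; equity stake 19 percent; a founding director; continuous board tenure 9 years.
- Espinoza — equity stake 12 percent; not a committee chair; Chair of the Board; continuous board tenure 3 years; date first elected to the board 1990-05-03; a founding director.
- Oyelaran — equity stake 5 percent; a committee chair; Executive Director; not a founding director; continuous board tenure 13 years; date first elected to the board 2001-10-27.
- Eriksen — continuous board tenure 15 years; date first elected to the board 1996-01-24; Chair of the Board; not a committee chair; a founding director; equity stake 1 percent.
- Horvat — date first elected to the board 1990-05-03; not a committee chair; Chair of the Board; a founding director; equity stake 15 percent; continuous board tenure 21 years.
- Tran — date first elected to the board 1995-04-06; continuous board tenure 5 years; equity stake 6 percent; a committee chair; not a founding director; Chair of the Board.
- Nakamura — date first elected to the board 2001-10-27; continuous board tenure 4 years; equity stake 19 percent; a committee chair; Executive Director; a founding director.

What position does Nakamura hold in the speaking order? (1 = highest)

9

By board role: Espinoza, Horvat, Tran and Eriksen (Chair of the Board); then Quinn (Vice Chair); then Greco, Amari and Obi (Lead Independent Director); then Nakamura and Oyelaran (Executive Director).
Among Espinoza, Horvat, Tran and Eriksen, by date first elected to the board (earlier first): Espinoza and Horvat (1990-05-03) before Tran (1995-04-06) before Eriksen (1996-01-24).
Espinoza and Horvat are each a founding director, so the next rule applies.
Among Espinoza and Horvat, by continuous board tenure (lower first): Espinoza (3 years) before Horvat (21 years).
Greco, Amari and Obi all have date first elected to the board 2003-02-24, so the next rule applies.
Among Greco, Amari and Obi, a founding director before not a founding director: Greco (a founding director) before Amari and Obi (not a founding director).
Among Amari and Obi, by continuous board tenure (lower first): Amari (6 years) before Obi (17 years).
Nakamura and Oyelaran both have date first elected to the board 2001-10-27, so the next rule applies.
Among Nakamura and Oyelaran, a founding director before not a founding director: Nakamura (a founding director) before Oyelaran (not a founding director).
Order: Espinoza, Horvat, Tran, Eriksen, Quinn, Greco, Amari, Obi, Nakamura, Oyelaran. So position 9.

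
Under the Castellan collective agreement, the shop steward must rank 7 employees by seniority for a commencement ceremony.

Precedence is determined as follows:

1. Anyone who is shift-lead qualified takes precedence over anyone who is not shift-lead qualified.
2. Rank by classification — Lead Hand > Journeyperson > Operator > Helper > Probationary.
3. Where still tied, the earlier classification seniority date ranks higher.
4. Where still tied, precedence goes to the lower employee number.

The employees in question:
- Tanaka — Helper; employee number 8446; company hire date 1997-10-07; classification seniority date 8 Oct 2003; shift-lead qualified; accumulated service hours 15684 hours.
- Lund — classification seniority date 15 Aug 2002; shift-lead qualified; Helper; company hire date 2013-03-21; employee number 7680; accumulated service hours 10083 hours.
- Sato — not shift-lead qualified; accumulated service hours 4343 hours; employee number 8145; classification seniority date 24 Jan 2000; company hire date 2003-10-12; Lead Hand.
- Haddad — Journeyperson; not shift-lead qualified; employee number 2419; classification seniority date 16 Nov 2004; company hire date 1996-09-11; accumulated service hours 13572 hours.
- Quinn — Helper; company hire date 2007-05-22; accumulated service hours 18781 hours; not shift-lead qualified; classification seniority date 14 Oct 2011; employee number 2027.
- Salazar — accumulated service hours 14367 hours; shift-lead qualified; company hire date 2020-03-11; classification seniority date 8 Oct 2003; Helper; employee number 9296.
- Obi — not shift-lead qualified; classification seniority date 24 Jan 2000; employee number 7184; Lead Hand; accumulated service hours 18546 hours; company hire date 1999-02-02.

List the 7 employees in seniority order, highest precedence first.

By the first rule: Lund, Tanaka and Salazar (each shift-lead qualified); then Obi, Sato, Haddad and Quinn (each not shift-lead qualified).
Lund, Tanaka and Salazar are each Helper, so the next rule applies.
Among Lund, Tanaka and Salazar, by classification seniority date (earlier first): Lund (15 Aug 2002) before Tanaka and Salazar (8 Oct 2003).
Among Tanaka and Salazar, by employee number (lower first): Tanaka (8446) before Salazar (9296).
Among Obi, Sato, Haddad and Quinn, by classification: Obi and Sato (Lead Hand) before Haddad (Journeyperson) before Quinn (Helper).
Obi and Sato both have classification seniority date 24 Jan 2000, so the next rule applies.
Among Obi and Sato, by employee number (lower first): Obi (7184) before Sato (8145).
Full order: Lund, Tanaka, Salazar, Obi, Sato, Haddad, Quinn.

Lund, Tanaka, Salazar, Obi, Sato, Haddad, Quinn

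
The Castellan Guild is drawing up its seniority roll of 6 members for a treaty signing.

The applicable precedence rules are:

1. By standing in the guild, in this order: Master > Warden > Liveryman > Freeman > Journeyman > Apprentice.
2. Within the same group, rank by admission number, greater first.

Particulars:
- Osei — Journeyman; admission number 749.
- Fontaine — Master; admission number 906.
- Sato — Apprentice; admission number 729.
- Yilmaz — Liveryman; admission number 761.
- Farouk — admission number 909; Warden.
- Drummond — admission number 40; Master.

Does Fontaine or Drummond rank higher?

Fontaine

By standing in the guild: Fontaine and Drummond (Master); then Farouk (Warden); then Yilmaz (Liveryman); then Osei (Journeyman); then Sato (Apprentice).
Among Fontaine and Drummond, by admission number (higher first): Fontaine (906) before Drummond (40).
So Fontaine takes precedence.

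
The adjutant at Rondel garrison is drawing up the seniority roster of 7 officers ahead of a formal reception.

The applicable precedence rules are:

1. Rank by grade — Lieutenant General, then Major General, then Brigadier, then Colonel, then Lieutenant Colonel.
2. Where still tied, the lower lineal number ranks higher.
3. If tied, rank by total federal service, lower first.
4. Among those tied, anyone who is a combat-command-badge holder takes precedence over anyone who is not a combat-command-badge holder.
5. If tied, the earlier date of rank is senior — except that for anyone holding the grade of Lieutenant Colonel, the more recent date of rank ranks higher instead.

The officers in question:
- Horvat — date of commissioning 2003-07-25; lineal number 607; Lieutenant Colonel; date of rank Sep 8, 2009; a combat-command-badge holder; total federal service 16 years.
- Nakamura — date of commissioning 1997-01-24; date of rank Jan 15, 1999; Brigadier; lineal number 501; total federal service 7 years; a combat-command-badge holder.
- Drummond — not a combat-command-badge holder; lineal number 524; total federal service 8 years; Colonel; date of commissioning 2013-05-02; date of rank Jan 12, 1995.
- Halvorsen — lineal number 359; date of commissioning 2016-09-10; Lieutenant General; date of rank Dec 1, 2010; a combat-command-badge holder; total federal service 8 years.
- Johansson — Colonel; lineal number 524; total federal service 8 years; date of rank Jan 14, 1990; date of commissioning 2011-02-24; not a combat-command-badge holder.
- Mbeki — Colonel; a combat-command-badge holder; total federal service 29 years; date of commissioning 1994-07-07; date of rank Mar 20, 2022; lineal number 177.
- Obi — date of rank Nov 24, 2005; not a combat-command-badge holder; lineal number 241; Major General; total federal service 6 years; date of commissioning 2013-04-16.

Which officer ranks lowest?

By grade: Halvorsen (Lieutenant General); then Obi (Major General); then Nakamura (Brigadier); then Mbeki, Johansson and Drummond (Colonel); then Horvat (Lieutenant Colonel).
Among Mbeki, Johansson and Drummond, by lineal number (lower first): Mbeki (177) before Johansson and Drummond (524).
Johansson and Drummond both have total federal service 8 years, so the next rule applies.
Johansson and Drummond are each not a combat-command-badge holder, so the next rule applies.
Among Johansson and Drummond, by date of rank (earlier first): Johansson (Jan 14, 1990) before Drummond (Jan 12, 1995).
Order: Halvorsen, Obi, Nakamura, Mbeki, Johansson, Drummond, Horvat.

Horvat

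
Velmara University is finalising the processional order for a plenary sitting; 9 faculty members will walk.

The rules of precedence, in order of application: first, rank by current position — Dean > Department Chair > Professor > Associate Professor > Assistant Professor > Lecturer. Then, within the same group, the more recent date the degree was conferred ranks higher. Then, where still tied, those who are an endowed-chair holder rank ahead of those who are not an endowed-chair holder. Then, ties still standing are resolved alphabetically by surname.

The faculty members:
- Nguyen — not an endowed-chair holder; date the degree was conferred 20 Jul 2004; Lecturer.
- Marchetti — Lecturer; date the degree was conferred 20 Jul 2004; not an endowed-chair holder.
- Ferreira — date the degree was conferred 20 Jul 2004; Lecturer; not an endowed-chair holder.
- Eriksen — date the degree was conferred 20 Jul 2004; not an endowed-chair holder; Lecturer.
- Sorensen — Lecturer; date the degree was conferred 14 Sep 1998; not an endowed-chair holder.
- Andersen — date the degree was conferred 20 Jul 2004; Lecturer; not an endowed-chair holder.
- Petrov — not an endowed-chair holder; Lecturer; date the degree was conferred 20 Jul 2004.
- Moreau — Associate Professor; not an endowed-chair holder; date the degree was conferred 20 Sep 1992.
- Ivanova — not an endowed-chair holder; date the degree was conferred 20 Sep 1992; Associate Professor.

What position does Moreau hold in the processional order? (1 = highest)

2

By current position: Ivanova and Moreau (Associate Professor); then Andersen, Eriksen, Ferreira, Marchetti, Nguyen, Petrov and Sorensen (Lecturer).
Ivanova and Moreau both have date the degree was conferred 20 Sep 1992, so the next rule applies.
Ivanova and Moreau are each not an endowed-chair holder, so the next rule applies.
Among Ivanova and Moreau, alphabetically by surname: Ivanova before Moreau.
Among Andersen, Eriksen, Ferreira, Marchetti, Nguyen, Petrov and Sorensen, by date the degree was conferred (later first): Andersen, Eriksen, Ferreira, Marchetti, Nguyen and Petrov (20 Jul 2004) before Sorensen (14 Sep 1998).
Andersen, Eriksen, Ferreira, Marchetti, Nguyen and Petrov are each not an endowed-chair holder, so the next rule applies.
Among Andersen, Eriksen, Ferreira, Marchetti, Nguyen and Petrov, alphabetically by surname: Andersen before Eriksen before Ferreira before Marchetti before Nguyen before Petrov.
Order: Ivanova, Moreau, Andersen, Eriksen, Ferreira, Marchetti, Nguyen, Petrov, Sorensen. So position 2.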